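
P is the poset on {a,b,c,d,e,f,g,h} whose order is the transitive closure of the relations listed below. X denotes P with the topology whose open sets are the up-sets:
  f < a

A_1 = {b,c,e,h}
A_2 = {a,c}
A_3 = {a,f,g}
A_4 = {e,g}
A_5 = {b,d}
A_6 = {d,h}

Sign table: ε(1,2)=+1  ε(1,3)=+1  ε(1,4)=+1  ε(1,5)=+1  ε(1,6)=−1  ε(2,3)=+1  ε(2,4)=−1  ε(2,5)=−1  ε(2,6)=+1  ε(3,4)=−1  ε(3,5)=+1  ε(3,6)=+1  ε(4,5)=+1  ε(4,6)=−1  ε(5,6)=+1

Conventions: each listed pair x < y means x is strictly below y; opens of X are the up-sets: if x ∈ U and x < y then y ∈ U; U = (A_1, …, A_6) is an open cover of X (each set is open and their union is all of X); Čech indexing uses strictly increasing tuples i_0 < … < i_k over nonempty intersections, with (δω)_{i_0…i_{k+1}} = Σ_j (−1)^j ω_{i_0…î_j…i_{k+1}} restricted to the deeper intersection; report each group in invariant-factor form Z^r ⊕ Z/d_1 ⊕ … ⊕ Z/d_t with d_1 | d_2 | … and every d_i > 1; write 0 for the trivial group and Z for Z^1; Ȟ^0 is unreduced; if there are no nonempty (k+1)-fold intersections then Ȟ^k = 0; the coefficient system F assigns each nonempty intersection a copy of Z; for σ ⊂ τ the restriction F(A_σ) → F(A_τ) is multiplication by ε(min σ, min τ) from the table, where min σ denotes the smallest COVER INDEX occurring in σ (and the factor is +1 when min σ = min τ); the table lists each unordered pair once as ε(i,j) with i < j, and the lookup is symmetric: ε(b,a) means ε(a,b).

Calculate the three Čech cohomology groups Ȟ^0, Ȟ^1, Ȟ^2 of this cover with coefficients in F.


nerve simplices:
  A12={c} A14={e} A15={b} A16={h} A23={a} A34={g} A56={d}
C dims 6,7; δ0: rk 6, SNF 1^5·2
degree 0: 6−6−0 = 0 → Ȟ^0 ≅ 0
degree 1: 7−0−6 = 1 plus torsion [2] → Ȟ^1 ≅ Z ⊕ Z/2
degree 2: 0−0−0 = 0 → Ȟ^2 ≅ 0

Ȟ^0 = 0; Ȟ^1 = Z ⊕ Z/2; Ȟ^2 = 0


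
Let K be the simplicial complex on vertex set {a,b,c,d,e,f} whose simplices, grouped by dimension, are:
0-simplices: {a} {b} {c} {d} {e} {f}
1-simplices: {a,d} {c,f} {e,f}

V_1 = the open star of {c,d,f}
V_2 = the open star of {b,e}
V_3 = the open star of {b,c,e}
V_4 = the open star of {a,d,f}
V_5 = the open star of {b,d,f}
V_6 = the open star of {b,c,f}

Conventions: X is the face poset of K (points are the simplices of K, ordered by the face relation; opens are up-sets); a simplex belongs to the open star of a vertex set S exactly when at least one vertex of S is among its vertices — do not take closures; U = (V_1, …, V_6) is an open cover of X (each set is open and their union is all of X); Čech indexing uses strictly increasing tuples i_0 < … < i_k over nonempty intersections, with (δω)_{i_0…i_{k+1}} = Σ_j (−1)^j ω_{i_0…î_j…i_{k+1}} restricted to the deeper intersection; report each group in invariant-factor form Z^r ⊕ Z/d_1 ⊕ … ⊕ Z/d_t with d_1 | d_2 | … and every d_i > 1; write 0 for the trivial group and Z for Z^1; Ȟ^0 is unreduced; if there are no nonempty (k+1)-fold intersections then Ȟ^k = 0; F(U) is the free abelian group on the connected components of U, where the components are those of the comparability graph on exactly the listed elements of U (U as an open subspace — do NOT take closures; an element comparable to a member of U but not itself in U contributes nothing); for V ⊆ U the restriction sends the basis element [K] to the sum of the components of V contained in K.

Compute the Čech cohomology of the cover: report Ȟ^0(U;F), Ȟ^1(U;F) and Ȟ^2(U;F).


Ȟ^0 ≅ Z^3; Ȟ^1 ≅ 0; Ȟ^2 ≅ 0

nerve simplices:
  V1={{c},{d},{f},{a,d},{c,f},{e,f}} V2={{b},{e},{e,f}} V3={{b},{c},{e},{c,f},{e,f}} V4={{a},{d},{f},{a,d},{c,f},{e,f}} V5={{b},{d},{f},{a,d},{c,f},{e,f}} V6={{b},{c},{f},{c,f},{e,f}}
  V12={{e,f}} V13={{c},{c,f},{e,f}} V14={{d},{f},{a,d},{c,f},{e,f}} V15={{d},{f},{a,d},{c,f},{e,f}} V16={{c},{f},{c,f},{e,f}} V23={{b},{e},{e,f}} V24={{e,f}} V25={{b},{e,f}} V26={{b},{e,f}} V34={{c,f},{e,f}} V35={{b},{c,f},{e,f}} V36={{b},{c},{c,f},{e,f}} V45={{d},{f},{a,d},{c,f},{e,f}} V46={{f},{c,f},{e,f}} V56={{b},{f},{c,f},{e,f}}
  V123={{e,f}} V124={{e,f}} V125={{e,f}} V126={{e,f}} V134={{c,f},{e,f}} V135={{c,f},{e,f}} V136={{c},{c,f},{e,f}} V145={{d},{f},{a,d},{c,f},{e,f}} V146={{f},{c,f},{e,f}} V156={{f},{c,f},{e,f}} V234={{e,f}} V235={{b},{e,f}} V236={{b},{e,f}} V245={{e,f}} V246={{e,f}} V256={{b},{e,f}} V345={{c,f},{e,f}} V346={{c,f},{e,f}} V356={{b},{c,f},{e,f}} V456={{f},{c,f},{e,f}}
  V1234={{e,f}} V1235={{e,f}} V1236={{e,f}} V1245={{e,f}} V1246={{e,f}} V1256={{e,f}} V1345={{c,f},{e,f}} V1346={{c,f},{e,f}} V1356={{c,f},{e,f}} V1456={{f},{c,f},{e,f}} V2345={{e,f}} V2346={{e,f}} V2356={{b},{e,f}} V2456={{e,f}} V3456={{c,f},{e,f}}
  V12345={{e,f}} V12346={{e,f}} V12356={{e,f}} V12456={{e,f}} V13456={{c,f},{e,f}} V23456={{e,f}}
  V123456={{e,f}}
components per intersection:
  V1: {{c},{f},{c,f},{e,f}} {{d},{a,d}}
  V2: {{b}} {{e},{e,f}}
  V3: {{b}} {{c},{c,f}} {{e},{e,f}}
  V4: {{a},{d},{a,d}} {{f},{c,f},{e,f}}
  V5: {{b}} {{d},{a,d}} {{f},{c,f},{e,f}}
  V6: {{b}} {{c},{f},{c,f},{e,f}}
  V12: {{e,f}}
  V13: {{c},{c,f}} {{e,f}}
  V14: {{d},{a,d}} {{f},{c,f},{e,f}}
  V15: {{d},{a,d}} {{f},{c,f},{e,f}}
  V16: {{c},{f},{c,f},{e,f}}
  V23: {{b}} {{e},{e,f}}
  V24: {{e,f}}
  V25: {{b}} {{e,f}}
  V26: {{b}} {{e,f}}
  V34: {{c,f}} {{e,f}}
  V35: {{b}} {{c,f}} {{e,f}}
  V36: {{b}} {{c},{c,f}} {{e,f}}
  V45: {{d},{a,d}} {{f},{c,f},{e,f}}
  V46: {{f},{c,f},{e,f}}
  V56: {{b}} {{f},{c,f},{e,f}}
  V123: {{e,f}}
  V124: {{e,f}}
  V125: {{e,f}}
  V126: {{e,f}}
  V134: {{c,f}} {{e,f}}
  V135: {{c,f}} {{e,f}}
  V136: {{c},{c,f}} {{e,f}}
  V145: {{d},{a,d}} {{f},{c,f},{e,f}}
  V146: {{f},{c,f},{e,f}}
  V156: {{f},{c,f},{e,f}}
  V234: {{e,f}}
  V235: {{b}} {{e,f}}
  V236: {{b}} {{e,f}}
  V245: {{e,f}}
  V246: {{e,f}}
  V256: {{b}} {{e,f}}
  V345: {{c,f}} {{e,f}}
  V346: {{c,f}} {{e,f}}
  V356: {{b}} {{c,f}} {{e,f}}
  V456: {{f},{c,f},{e,f}}
  V1234: {{e,f}}
  V1235: {{e,f}}
  V1236: {{e,f}}
  V1245: {{e,f}}
  V1246: {{e,f}}
  V1256: {{e,f}}
  V1345: {{c,f}} {{e,f}}
  V1346: {{c,f}} {{e,f}}
  V1356: {{c,f}} {{e,f}}
  V1456: {{f},{c,f},{e,f}}
  V2345: {{e,f}}
  V2346: {{e,f}}
  V2356: {{b}} {{e,f}}
  V2456: {{e,f}}
  V3456: {{c,f}} {{e,f}}
  V12345: {{e,f}}
  V12346: {{e,f}}
  V12356: {{e,f}}
  V12456: {{e,f}}
  V13456: {{c,f}} {{e,f}}
  V23456: {{e,f}}
  V123456: {{e,f}}
C dims 14,28,31,20; δ0: rk 11, SNF 1^11; δ1: rk 17, SNF 1^17; δ2: rk 14, SNF 1^14
degree 0: 14−11−0 = 3 → Ȟ^0 ≅ Z^3
degree 1: 28−17−11 = 0 → Ȟ^1 ≅ 0
degree 2: 31−14−17 = 0 → Ȟ^2 ≅ 0


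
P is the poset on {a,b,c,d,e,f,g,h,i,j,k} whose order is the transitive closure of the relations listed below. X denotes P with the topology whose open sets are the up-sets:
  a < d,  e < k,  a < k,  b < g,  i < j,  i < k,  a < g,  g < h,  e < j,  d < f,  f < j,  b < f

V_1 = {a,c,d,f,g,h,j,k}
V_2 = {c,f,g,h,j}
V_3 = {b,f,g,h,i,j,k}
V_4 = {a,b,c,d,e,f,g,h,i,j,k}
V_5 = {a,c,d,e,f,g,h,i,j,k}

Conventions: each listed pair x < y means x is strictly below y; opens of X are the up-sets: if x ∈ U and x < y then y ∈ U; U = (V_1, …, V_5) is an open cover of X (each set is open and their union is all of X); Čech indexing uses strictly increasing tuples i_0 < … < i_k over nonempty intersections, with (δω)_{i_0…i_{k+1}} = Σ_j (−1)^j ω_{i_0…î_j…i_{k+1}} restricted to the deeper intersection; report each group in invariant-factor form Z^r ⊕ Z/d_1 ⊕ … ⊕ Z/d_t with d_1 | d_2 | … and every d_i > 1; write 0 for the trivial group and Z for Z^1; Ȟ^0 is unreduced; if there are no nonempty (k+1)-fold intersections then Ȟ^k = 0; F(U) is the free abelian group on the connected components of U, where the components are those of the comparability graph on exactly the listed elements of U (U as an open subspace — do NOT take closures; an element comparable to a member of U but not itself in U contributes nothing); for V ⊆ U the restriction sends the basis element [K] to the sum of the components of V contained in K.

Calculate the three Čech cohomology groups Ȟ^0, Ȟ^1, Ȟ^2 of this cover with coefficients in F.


Ȟ^0 = Z^2, Ȟ^1 = 0, Ȟ^2 = 0

cover nerve:
  V12={c,f,g,h,j} V13={f,g,h,j,k} V14={a,c,d,f,g,h,j,k} V15={a,c,d,f,g,h,j,k} V23={f,g,h,j} V24={c,f,g,h,j} V25={c,f,g,h,j} V34={b,f,g,h,i,j,k} V35={f,g,h,i,j,k} V45={a,c,d,e,f,g,h,i,j,k}
  V123={f,g,h,j} V124={c,f,g,h,j} V125={c,f,g,h,j} V134={f,g,h,j,k} V135={f,g,h,j,k} V145={a,c,d,f,g,h,j,k} V234={f,g,h,j} V235={f,g,h,j} V245={c,f,g,h,j} V345={f,g,h,i,j,k}
  V1234={f,g,h,j} V1235={f,g,h,j} V1245={c,f,g,h,j} V1345={f,g,h,j,k} V2345={f,g,h,j}
  V12345={f,g,h,j}
components per intersection:
  V1: {a,d,f,g,h,j,k} {c}
  V2: {c} {f,j} {g,h}
  V3: {b,f,g,h,i,j,k}
  V4: {a,b,d,e,f,g,h,i,j,k} {c}
  V5: {a,d,e,f,g,h,i,j,k} {c}
  V12: {c} {f,j} {g,h}
  V13: {f,j} {g,h} {k}
  V14: {a,d,f,g,h,j,k} {c}
  V15: {a,d,f,g,h,j,k} {c}
  V23: {f,j} {g,h}
  V24: {c} {f,j} {g,h}
  V25: {c} {f,j} {g,h}
  V34: {b,f,g,h,i,j,k}
  V35: {f,i,j,k} {g,h}
  V45: {a,d,e,f,g,h,i,j,k} {c}
  V123: {f,j} {g,h}
  V124: {c} {f,j} {g,h}
  V125: {c} {f,j} {g,h}
  V134: {f,j} {g,h} {k}
  V135: {f,j} {g,h} {k}
  V145: {a,d,f,g,h,j,k} {c}
  V234: {f,j} {g,h}
  V235: {f,j} {g,h}
  V245: {c} {f,j} {g,h}
  V345: {f,i,j,k} {g,h}
  V1234: {f,j} {g,h}
  V1235: {f,j} {g,h}
  V1245: {c} {f,j} {g,h}
  V1345: {f,j} {g,h} {k}
  V2345: {f,j} {g,h}
  V12345: {f,j} {g,h}
C dims 10,23,25,12; δ0: rk 8, SNF 1^8; δ1: rk 15, SNF 1^15; δ2: rk 10, SNF 1^10
Ȟ^0: (10−8)−0=2 ⇒ Z^2
Ȟ^1: (23−15)−8=0 ⇒ 0
Ȟ^2: (25−10)−15=0 ⇒ 0


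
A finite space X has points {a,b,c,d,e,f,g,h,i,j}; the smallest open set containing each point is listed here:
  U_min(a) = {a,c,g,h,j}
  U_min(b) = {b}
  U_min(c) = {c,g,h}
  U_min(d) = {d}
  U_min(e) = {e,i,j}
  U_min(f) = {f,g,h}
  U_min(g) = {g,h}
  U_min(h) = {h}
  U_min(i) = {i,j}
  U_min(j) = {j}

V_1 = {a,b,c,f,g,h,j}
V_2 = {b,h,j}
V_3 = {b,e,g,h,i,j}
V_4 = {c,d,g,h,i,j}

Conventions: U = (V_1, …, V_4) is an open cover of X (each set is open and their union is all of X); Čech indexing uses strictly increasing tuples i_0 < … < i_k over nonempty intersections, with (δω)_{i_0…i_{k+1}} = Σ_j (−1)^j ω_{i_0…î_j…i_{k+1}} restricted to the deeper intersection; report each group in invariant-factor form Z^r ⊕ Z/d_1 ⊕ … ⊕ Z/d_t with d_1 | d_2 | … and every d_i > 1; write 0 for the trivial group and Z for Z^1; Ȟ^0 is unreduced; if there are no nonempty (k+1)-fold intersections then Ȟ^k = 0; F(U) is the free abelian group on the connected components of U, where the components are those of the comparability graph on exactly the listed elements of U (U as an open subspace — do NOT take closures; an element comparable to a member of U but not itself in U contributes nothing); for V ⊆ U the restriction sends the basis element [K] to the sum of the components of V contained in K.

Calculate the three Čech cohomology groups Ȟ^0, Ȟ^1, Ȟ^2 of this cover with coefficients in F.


cover nerve:
  V12={b,h,j} V13={b,g,h,j} V14={c,g,h,j} V23={b,h,j} V24={h,j} V34={g,h,i,j}
  V123={b,h,j} V124={h,j} V134={g,h,j} V234={h,j}
  V1234={h,j}
components per intersection:
  V1: {a,c,f,g,h,j} {b}
  V2: {b} {h} {j}
  V3: {b} {e,i,j} {g,h}
  V4: {c,g,h} {d} {i,j}
  V12: {b} {h} {j}
  V13: {b} {g,h} {j}
  V14: {c,g,h} {j}
  V23: {b} {h} {j}
  V24: {h} {j}
  V34: {g,h} {i,j}
  V123: {b} {h} {j}
  V124: {h} {j}
  V134: {g,h} {j}
  V234: {h} {j}
  V1234: {h} {j}
C dims 11,15,9,2; δ0: rk 8, SNF 1^8; δ1: rk 7, SNF 1^7; δ2: rk 2, SNF 1^2
Ȟ^0: (11−8)−0=3 ⇒ Z^3
Ȟ^1: (15−7)−8=0 ⇒ 0
Ȟ^2: (9−2)−7=0 ⇒ 0

Ȟ^0 ≅ Z^3, Ȟ^1 ≅ 0 and Ȟ^2 ≅ 0


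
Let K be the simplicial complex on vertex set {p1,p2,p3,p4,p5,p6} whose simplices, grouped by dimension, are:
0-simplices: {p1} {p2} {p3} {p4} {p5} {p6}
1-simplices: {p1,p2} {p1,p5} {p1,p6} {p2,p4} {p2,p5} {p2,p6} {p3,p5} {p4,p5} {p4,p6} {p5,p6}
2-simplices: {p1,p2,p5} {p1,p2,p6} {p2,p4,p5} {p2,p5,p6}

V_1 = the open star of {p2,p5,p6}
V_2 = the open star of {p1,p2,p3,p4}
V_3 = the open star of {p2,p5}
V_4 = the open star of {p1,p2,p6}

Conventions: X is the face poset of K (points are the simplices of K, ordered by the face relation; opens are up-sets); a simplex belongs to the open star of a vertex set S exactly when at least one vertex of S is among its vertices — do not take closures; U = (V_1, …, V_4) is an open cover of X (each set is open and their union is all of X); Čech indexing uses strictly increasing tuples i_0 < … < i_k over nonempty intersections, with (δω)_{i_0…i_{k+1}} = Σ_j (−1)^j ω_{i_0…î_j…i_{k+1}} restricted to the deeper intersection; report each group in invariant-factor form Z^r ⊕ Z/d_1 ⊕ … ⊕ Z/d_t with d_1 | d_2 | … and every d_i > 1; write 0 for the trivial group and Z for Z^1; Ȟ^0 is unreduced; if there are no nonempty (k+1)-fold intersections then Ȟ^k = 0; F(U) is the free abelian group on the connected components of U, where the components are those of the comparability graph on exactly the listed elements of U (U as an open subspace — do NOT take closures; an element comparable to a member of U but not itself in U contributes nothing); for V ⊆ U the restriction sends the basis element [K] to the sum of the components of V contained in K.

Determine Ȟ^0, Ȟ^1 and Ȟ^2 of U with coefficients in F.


cover nerve:
  V1={{p2},{p5},{p6},{p1,p2},{p1,p5},{p1,p6},{p2,p4},{p2,p5},{p2,p6},{p3,p5},{p4,p5},{p4,p6},{p5,p6},{p1,p2,p5},{p1,p2,p6},{p2,p4,p5},{p2,p5,p6}} V2={{p1},{p2},{p3},{p4},{p1,p2},{p1,p5},{p1,p6},{p2,p4},{p2,p5},{p2,p6},{p3,p5},{p4,p5},{p4,p6},{p1,p2,p5},{p1,p2,p6},{p2,p4,p5},{p2,p5,p6}} V3={{p2},{p5},{p1,p2},{p1,p5},{p2,p4},{p2,p5},{p2,p6},{p3,p5},{p4,p5},{p5,p6},{p1,p2,p5},{p1,p2,p6},{p2,p4,p5},{p2,p5,p6}} V4={{p1},{p2},{p6},{p1,p2},{p1,p5},{p1,p6},{p2,p4},{p2,p5},{p2,p6},{p4,p6},{p5,p6},{p1,p2,p5},{p1,p2,p6},{p2,p4,p5},{p2,p5,p6}}
  V12={{p2},{p1,p2},{p1,p5},{p1,p6},{p2,p4},{p2,p5},{p2,p6},{p3,p5},{p4,p5},{p4,p6},{p1,p2,p5},{p1,p2,p6},{p2,p4,p5},{p2,p5,p6}} V13={{p2},{p5},{p1,p2},{p1,p5},{p2,p4},{p2,p5},{p2,p6},{p3,p5},{p4,p5},{p5,p6},{p1,p2,p5},{p1,p2,p6},{p2,p4,p5},{p2,p5,p6}} V14={{p2},{p6},{p1,p2},{p1,p5},{p1,p6},{p2,p4},{p2,p5},{p2,p6},{p4,p6},{p5,p6},{p1,p2,p5},{p1,p2,p6},{p2,p4,p5},{p2,p5,p6}} V23={{p2},{p1,p2},{p1,p5},{p2,p4},{p2,p5},{p2,p6},{p3,p5},{p4,p5},{p1,p2,p5},{p1,p2,p6},{p2,p4,p5},{p2,p5,p6}} V24={{p1},{p2},{p1,p2},{p1,p5},{p1,p6},{p2,p4},{p2,p5},{p2,p6},{p4,p6},{p1,p2,p5},{p1,p2,p6},{p2,p4,p5},{p2,p5,p6}} V34={{p2},{p1,p2},{p1,p5},{p2,p4},{p2,p5},{p2,p6},{p5,p6},{p1,p2,p5},{p1,p2,p6},{p2,p4,p5},{p2,p5,p6}}
  V123={{p2},{p1,p2},{p1,p5},{p2,p4},{p2,p5},{p2,p6},{p3,p5},{p4,p5},{p1,p2,p5},{p1,p2,p6},{p2,p4,p5},{p2,p5,p6}} V124={{p2},{p1,p2},{p1,p5},{p1,p6},{p2,p4},{p2,p5},{p2,p6},{p4,p6},{p1,p2,p5},{p1,p2,p6},{p2,p4,p5},{p2,p5,p6}} V134={{p2},{p1,p2},{p1,p5},{p2,p4},{p2,p5},{p2,p6},{p5,p6},{p1,p2,p5},{p1,p2,p6},{p2,p4,p5},{p2,p5,p6}} V234={{p2},{p1,p2},{p1,p5},{p2,p4},{p2,p5},{p2,p6},{p1,p2,p5},{p1,p2,p6},{p2,p4,p5},{p2,p5,p6}}
  V1234={{p2},{p1,p2},{p1,p5},{p2,p4},{p2,p5},{p2,p6},{p1,p2,p5},{p1,p2,p6},{p2,p4,p5},{p2,p5,p6}}
components per intersection:
  V1: {{p2},{p5},{p6},{p1,p2},{p1,p5},{p1,p6},{p2,p4},{p2,p5},{p2,p6},{p3,p5},{p4,p5},{p4,p6},{p5,p6},{p1,p2,p5},{p1,p2,p6},{p2,p4,p5},{p2,p5,p6}}
  V2: {{p1},{p2},{p4},{p1,p2},{p1,p5},{p1,p6},{p2,p4},{p2,p5},{p2,p6},{p4,p5},{p4,p6},{p1,p2,p5},{p1,p2,p6},{p2,p4,p5},{p2,p5,p6}} {{p3},{p3,p5}}
  V3: {{p2},{p5},{p1,p2},{p1,p5},{p2,p4},{p2,p5},{p2,p6},{p3,p5},{p4,p5},{p5,p6},{p1,p2,p5},{p1,p2,p6},{p2,p4,p5},{p2,p5,p6}}
  V4: {{p1},{p2},{p6},{p1,p2},{p1,p5},{p1,p6},{p2,p4},{p2,p5},{p2,p6},{p4,p6},{p5,p6},{p1,p2,p5},{p1,p2,p6},{p2,p4,p5},{p2,p5,p6}}
  V12: {{p2},{p1,p2},{p1,p5},{p1,p6},{p2,p4},{p2,p5},{p2,p6},{p4,p5},{p1,p2,p5},{p1,p2,p6},{p2,p4,p5},{p2,p5,p6}} {{p3,p5}} {{p4,p6}}
  V13: {{p2},{p5},{p1,p2},{p1,p5},{p2,p4},{p2,p5},{p2,p6},{p3,p5},{p4,p5},{p5,p6},{p1,p2,p5},{p1,p2,p6},{p2,p4,p5},{p2,p5,p6}}
  V14: {{p2},{p6},{p1,p2},{p1,p5},{p1,p6},{p2,p4},{p2,p5},{p2,p6},{p4,p6},{p5,p6},{p1,p2,p5},{p1,p2,p6},{p2,p4,p5},{p2,p5,p6}}
  V23: {{p2},{p1,p2},{p1,p5},{p2,p4},{p2,p5},{p2,p6},{p4,p5},{p1,p2,p5},{p1,p2,p6},{p2,p4,p5},{p2,p5,p6}} {{p3,p5}}
  V24: {{p1},{p2},{p1,p2},{p1,p5},{p1,p6},{p2,p4},{p2,p5},{p2,p6},{p1,p2,p5},{p1,p2,p6},{p2,p4,p5},{p2,p5,p6}} {{p4,p6}}
  V34: {{p2},{p1,p2},{p1,p5},{p2,p4},{p2,p5},{p2,p6},{p5,p6},{p1,p2,p5},{p1,p2,p6},{p2,p4,p5},{p2,p5,p6}}
  V123: {{p2},{p1,p2},{p1,p5},{p2,p4},{p2,p5},{p2,p6},{p4,p5},{p1,p2,p5},{p1,p2,p6},{p2,p4,p5},{p2,p5,p6}} {{p3,p5}}
  V124: {{p2},{p1,p2},{p1,p5},{p1,p6},{p2,p4},{p2,p5},{p2,p6},{p1,p2,p5},{p1,p2,p6},{p2,p4,p5},{p2,p5,p6}} {{p4,p6}}
  V134: {{p2},{p1,p2},{p1,p5},{p2,p4},{p2,p5},{p2,p6},{p5,p6},{p1,p2,p5},{p1,p2,p6},{p2,p4,p5},{p2,p5,p6}}
  V234: {{p2},{p1,p2},{p1,p5},{p2,p4},{p2,p5},{p2,p6},{p1,p2,p5},{p1,p2,p6},{p2,p4,p5},{p2,p5,p6}}
  V1234: {{p2},{p1,p2},{p1,p5},{p2,p4},{p2,p5},{p2,p6},{p1,p2,p5},{p1,p2,p6},{p2,p4,p5},{p2,p5,p6}}
C dims 5,10,6,1; δ0: rk 4, SNF 1^4; δ1: rk 5, SNF 1^5; δ2: rk 1, SNF 1^1
Ȟ^0: (5−4)−0=1 ⇒ Z
Ȟ^1: (10−5)−4=1 ⇒ Z
Ȟ^2: (6−1)−5=0 ⇒ 0

Ȟ^0(U;F) ≅ Z, Ȟ^1(U;F) ≅ Z and Ȟ^2(U;F) ≅ 0


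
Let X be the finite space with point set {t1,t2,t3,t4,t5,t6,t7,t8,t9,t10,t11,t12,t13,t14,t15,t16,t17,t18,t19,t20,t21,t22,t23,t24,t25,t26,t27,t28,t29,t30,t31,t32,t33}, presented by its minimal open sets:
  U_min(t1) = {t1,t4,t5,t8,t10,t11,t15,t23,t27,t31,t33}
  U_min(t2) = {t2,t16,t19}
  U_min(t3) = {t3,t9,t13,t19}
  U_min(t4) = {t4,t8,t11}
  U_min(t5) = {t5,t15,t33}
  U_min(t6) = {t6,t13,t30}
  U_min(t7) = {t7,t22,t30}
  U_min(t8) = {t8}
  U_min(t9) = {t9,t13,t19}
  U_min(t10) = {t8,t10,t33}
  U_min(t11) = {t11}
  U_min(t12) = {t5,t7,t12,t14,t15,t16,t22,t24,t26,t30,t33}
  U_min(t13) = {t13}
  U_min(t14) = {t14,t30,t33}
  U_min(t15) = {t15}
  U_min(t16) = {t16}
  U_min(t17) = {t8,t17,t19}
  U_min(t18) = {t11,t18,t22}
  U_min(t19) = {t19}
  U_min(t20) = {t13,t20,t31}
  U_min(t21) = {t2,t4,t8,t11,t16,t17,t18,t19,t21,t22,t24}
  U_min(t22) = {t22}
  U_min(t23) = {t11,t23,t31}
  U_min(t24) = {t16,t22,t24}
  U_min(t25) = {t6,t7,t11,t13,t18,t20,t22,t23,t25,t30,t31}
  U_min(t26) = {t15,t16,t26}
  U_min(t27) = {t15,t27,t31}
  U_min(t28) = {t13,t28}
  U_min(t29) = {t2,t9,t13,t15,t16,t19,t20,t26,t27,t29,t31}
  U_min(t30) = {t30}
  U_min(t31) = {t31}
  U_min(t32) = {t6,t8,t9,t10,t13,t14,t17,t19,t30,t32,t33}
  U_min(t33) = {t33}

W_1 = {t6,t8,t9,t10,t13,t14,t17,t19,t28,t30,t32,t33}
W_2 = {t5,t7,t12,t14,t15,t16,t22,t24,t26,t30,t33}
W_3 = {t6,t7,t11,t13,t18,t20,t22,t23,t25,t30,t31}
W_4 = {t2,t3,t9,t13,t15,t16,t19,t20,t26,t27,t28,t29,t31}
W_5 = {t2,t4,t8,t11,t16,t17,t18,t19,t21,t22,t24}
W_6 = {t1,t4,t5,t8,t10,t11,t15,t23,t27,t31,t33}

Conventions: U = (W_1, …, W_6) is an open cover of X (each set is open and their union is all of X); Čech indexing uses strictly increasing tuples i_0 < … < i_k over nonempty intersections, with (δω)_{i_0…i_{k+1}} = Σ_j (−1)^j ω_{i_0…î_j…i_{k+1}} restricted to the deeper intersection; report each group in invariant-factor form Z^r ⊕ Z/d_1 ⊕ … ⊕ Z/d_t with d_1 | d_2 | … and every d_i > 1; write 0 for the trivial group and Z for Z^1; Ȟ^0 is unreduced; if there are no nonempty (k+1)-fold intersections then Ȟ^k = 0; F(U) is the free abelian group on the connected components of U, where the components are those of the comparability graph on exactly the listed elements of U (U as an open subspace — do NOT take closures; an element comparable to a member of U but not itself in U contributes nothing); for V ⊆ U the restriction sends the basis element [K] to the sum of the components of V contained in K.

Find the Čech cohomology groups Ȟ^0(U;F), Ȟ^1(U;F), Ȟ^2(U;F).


intersection data:
  W12={t14,t30,t33} W13={t6,t13,t30} W14={t9,t13,t19,t28} W15={t8,t17,t19} W16={t8,t10,t33} W23={t7,t22,t30} W24={t15,t16,t26} W25={t16,t22,t24} W26={t5,t15,t33} W34={t13,t20,t31} W35={t11,t18,t22} W36={t11,t23,t31} W45={t2,t16,t19} W46={t15,t27,t31} W56={t4,t8,t11}
  W123={t30} W126={t33} W134={t13} W145={t19} W156={t8} W235={t22} W245={t16} W246={t15} W346={t31} W356={t11}
components per intersection:
  W1: {t6,t8,t9,t10,t13,t14,t17,t19,t28,t30,t32,t33}
  W2: {t5,t7,t12,t14,t15,t16,t22,t24,t26,t30,t33}
  W3: {t6,t7,t11,t13,t18,t20,t22,t23,t25,t30,t31}
  W4: {t2,t3,t9,t13,t15,t16,t19,t20,t26,t27,t28,t29,t31}
  W5: {t2,t4,t8,t11,t16,t17,t18,t19,t21,t22,t24}
  W6: {t1,t4,t5,t8,t10,t11,t15,t23,t27,t31,t33}
  W12: {t14,t30,t33}
  W13: {t6,t13,t30}
  W14: {t9,t13,t19,t28}
  W15: {t8,t17,t19}
  W16: {t8,t10,t33}
  W23: {t7,t22,t30}
  W24: {t15,t16,t26}
  W25: {t16,t22,t24}
  W26: {t5,t15,t33}
  W34: {t13,t20,t31}
  W35: {t11,t18,t22}
  W36: {t11,t23,t31}
  W45: {t2,t16,t19}
  W46: {t15,t27,t31}
  W56: {t4,t8,t11}
  W123: {t30}
  W126: {t33}
  W134: {t13}
  W145: {t19}
  W156: {t8}
  W235: {t22}
  W245: {t16}
  W246: {t15}
  W346: {t31}
  W356: {t11}
C dims 6,15,10; δ0: rk 5, SNF 1^5; δ1: rk 10, SNF 1^9·2
Ȟ^0 = (6 − 5) − 0 = 1, so Ȟ^0 ≅ Z
Ȟ^1 = (15 − 10) − 5 = 0, so Ȟ^1 ≅ 0
Ȟ^2 = (10 − 0) − 10 = 0 plus torsion [2], so Ȟ^2 ≅ Z/2

Ȟ^0 ≅ Z, Ȟ^1 ≅ 0 and Ȟ^2 ≅ Z/2


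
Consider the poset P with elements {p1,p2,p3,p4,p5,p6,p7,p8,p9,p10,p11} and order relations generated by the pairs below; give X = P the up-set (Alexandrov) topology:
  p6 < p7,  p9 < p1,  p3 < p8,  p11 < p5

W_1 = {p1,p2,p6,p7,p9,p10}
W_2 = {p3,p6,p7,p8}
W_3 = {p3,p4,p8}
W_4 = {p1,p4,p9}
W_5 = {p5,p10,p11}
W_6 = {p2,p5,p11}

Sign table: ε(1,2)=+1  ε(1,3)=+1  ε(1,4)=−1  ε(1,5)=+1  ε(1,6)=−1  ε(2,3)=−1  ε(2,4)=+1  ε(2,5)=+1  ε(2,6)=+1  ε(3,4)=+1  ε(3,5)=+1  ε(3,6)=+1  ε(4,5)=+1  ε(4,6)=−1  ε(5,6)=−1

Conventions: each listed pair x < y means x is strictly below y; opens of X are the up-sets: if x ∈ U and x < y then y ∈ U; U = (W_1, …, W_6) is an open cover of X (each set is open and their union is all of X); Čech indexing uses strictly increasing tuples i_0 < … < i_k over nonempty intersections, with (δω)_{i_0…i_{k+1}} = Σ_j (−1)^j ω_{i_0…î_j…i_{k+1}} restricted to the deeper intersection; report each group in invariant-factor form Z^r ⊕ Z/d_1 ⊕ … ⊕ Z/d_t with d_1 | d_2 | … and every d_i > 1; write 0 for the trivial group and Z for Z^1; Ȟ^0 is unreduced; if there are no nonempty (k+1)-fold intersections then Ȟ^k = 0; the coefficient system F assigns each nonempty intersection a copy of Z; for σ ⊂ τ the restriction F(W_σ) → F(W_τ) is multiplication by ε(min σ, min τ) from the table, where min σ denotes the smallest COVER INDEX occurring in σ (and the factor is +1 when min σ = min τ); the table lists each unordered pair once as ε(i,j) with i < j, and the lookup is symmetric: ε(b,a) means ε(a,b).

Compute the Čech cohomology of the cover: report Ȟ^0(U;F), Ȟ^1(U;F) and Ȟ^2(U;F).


Ȟ^0(U;F) ≅ Z; Ȟ^1(U;F) ≅ Z^2; Ȟ^2(U;F) ≅ 0

intersection data:
  W12={p6,p7} W14={p1,p9} W15={p10} W16={p2} W23={p3,p8} W34={p4} W56={p5,p11}
C dims 6,7; δ0: rk 5, SNF 1^5
Ȟ^0 = (6 − 5) − 0 = 1, so Ȟ^0 ≅ Z
Ȟ^1 = (7 − 0) − 5 = 2, so Ȟ^1 ≅ Z^2
Ȟ^2 = (0 − 0) − 0 = 0, so Ȟ^2 ≅ 0


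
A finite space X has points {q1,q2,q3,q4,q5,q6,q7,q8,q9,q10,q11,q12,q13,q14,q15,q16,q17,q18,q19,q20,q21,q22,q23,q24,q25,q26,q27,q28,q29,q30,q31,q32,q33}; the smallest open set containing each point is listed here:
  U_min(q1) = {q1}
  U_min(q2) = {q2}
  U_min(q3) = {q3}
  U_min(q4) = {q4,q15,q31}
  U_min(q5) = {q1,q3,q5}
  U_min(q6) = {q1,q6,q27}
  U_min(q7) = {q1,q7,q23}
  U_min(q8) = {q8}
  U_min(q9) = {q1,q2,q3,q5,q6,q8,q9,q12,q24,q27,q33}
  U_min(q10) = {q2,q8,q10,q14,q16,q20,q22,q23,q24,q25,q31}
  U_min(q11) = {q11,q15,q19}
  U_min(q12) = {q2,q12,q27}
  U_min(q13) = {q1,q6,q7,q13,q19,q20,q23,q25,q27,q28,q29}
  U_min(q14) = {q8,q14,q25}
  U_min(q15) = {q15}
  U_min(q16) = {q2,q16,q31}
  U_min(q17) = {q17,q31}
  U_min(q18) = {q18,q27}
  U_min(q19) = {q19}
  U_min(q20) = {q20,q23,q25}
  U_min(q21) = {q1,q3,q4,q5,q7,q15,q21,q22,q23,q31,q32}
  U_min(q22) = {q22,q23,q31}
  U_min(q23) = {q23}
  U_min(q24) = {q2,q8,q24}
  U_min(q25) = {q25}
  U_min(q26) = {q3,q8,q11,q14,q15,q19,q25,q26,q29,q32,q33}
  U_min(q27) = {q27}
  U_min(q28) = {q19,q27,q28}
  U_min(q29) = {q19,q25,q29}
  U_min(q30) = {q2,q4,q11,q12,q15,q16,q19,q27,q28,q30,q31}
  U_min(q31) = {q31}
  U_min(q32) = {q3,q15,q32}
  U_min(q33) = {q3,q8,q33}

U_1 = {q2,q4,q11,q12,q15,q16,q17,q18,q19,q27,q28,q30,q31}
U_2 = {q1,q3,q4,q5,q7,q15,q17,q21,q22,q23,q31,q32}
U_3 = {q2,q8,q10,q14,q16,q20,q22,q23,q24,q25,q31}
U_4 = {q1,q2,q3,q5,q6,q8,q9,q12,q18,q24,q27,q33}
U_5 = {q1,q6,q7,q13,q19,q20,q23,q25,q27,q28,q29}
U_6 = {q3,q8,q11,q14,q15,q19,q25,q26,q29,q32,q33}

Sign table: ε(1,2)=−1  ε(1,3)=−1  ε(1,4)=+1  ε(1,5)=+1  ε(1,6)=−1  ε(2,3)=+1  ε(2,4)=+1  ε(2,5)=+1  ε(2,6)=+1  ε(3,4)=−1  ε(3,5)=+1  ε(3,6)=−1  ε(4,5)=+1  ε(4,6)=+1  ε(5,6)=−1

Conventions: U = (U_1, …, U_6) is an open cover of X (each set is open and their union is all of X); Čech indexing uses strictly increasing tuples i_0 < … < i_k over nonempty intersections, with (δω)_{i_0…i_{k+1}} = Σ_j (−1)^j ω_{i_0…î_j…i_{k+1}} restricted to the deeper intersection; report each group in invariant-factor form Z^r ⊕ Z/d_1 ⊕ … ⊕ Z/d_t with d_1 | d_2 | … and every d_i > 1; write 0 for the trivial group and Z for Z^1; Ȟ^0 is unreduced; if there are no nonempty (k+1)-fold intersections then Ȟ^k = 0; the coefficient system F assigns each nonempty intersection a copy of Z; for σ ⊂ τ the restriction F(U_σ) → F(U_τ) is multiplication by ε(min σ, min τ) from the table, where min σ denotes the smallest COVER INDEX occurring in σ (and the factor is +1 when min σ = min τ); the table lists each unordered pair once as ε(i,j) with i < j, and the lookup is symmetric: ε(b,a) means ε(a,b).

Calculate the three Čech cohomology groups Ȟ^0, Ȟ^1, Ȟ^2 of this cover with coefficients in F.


Ȟ^0 ≅ 0, Ȟ^1 ≅ Z/2 and Ȟ^2 ≅ Z

nonempty intersections:
  U12={q4,q15,q17,q31} U13={q2,q16,q31} U14={q2,q12,q18,q27} U15={q19,q27,q28} U16={q11,q15,q19} U23={q22,q23,q31} U24={q1,q3,q5} U25={q1,q7,q23} U26={q3,q15,q32} U34={q2,q8,q24} U35={q20,q23,q25} U36={q8,q14,q25} U45={q1,q6,q27} U46={q3,q8,q33} U56={q19,q25,q29}
  U123={q31} U126={q15} U134={q2} U145={q27} U156={q19} U235={q23} U245={q1} U246={q3} U346={q8} U356={q25}
C dims 6,15,10; δ0: rk 6, SNF 1^5·2; δ1: rk 9, SNF 1^9
Ȟ^0: (6−6)−0=0 ⇒ 0
Ȟ^1: (15−9)−6=0 plus torsion [2] ⇒ Z/2
Ȟ^2: (10−0)−9=1 ⇒ Z


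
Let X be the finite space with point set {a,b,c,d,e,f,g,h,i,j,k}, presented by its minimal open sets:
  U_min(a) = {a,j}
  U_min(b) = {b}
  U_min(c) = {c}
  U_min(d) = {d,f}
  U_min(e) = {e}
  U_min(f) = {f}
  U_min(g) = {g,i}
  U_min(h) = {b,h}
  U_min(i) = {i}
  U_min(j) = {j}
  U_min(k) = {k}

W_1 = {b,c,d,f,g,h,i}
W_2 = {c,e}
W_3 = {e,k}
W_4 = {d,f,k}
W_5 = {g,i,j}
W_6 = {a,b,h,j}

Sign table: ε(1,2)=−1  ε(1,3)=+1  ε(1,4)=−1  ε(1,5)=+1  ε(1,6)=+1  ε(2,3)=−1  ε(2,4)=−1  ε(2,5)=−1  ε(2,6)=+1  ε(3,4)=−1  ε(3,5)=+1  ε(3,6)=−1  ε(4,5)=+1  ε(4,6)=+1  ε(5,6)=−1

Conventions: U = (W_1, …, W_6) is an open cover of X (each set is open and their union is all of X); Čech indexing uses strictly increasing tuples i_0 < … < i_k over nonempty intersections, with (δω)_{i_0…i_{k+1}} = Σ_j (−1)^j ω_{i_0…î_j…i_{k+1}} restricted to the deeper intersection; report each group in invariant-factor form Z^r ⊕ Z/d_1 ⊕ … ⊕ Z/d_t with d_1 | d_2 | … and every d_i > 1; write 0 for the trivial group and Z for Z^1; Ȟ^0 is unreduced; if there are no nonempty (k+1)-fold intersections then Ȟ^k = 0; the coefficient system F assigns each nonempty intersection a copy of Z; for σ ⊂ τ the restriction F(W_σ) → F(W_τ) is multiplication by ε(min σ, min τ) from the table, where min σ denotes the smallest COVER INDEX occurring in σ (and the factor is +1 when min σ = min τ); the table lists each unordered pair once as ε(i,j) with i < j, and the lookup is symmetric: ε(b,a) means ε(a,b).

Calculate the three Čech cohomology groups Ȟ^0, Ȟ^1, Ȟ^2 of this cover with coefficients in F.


Ȟ^0(U;F) ≅ 0, Ȟ^1(U;F) ≅ Z ⊕ Z/2, Ȟ^2(U;F) ≅ 0

nerve of the cover:
  W12={c} W14={d,f} W15={g,i} W16={b,h} W23={e} W34={k} W56={j}
C dims 6,7; δ0: rk 6, SNF 1^5·2
Ȟ^0 = (6 − 6) − 0 = 0, so Ȟ^0 ≅ 0
Ȟ^1 = (7 − 0) − 6 = 1 plus torsion [2], so Ȟ^1 ≅ Z ⊕ Z/2
Ȟ^2 = (0 − 0) − 0 = 0, so Ȟ^2 ≅ 0


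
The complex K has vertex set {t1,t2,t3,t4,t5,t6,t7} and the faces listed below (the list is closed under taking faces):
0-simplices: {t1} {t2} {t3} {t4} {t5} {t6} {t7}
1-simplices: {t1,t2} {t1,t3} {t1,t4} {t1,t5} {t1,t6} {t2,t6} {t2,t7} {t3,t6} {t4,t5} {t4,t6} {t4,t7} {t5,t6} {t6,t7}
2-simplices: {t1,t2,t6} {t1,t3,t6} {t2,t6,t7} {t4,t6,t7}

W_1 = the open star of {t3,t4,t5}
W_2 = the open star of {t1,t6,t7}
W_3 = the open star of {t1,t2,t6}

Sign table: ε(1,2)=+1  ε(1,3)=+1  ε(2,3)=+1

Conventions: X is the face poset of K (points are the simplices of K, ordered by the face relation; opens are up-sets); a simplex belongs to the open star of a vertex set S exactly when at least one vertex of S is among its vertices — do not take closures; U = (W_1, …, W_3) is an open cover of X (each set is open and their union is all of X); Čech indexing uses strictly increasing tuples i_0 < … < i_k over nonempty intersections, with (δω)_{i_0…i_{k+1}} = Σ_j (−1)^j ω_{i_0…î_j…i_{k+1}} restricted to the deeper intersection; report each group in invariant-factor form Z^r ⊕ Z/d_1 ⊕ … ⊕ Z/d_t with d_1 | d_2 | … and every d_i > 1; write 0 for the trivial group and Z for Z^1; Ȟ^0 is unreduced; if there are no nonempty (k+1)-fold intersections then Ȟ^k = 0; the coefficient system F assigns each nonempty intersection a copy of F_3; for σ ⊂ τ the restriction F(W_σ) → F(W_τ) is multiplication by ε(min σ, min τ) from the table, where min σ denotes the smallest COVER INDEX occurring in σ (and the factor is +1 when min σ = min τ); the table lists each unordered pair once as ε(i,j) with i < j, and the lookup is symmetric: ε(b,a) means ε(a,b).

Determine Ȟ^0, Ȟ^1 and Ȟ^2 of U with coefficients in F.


nerve of the cover:
  W1={{t3},{t4},{t5},{t1,t3},{t1,t4},{t1,t5},{t3,t6},{t4,t5},{t4,t6},{t4,t7},{t5,t6},{t1,t3,t6},{t4,t6,t7}} W2={{t1},{t6},{t7},{t1,t2},{t1,t3},{t1,t4},{t1,t5},{t1,t6},{t2,t6},{t2,t7},{t3,t6},{t4,t6},{t4,t7},{t5,t6},{t6,t7},{t1,t2,t6},{t1,t3,t6},{t2,t6,t7},{t4,t6,t7}} W3={{t1},{t2},{t6},{t1,t2},{t1,t3},{t1,t4},{t1,t5},{t1,t6},{t2,t6},{t2,t7},{t3,t6},{t4,t6},{t5,t6},{t6,t7},{t1,t2,t6},{t1,t3,t6},{t2,t6,t7},{t4,t6,t7}}
  W12={{t1,t3},{t1,t4},{t1,t5},{t3,t6},{t4,t6},{t4,t7},{t5,t6},{t1,t3,t6},{t4,t6,t7}} W13={{t1,t3},{t1,t4},{t1,t5},{t3,t6},{t4,t6},{t5,t6},{t1,t3,t6},{t4,t6,t7}} W23={{t1},{t6},{t1,t2},{t1,t3},{t1,t4},{t1,t5},{t1,t6},{t2,t6},{t2,t7},{t3,t6},{t4,t6},{t5,t6},{t6,t7},{t1,t2,t6},{t1,t3,t6},{t2,t6,t7},{t4,t6,t7}}
  W123={{t1,t3},{t1,t4},{t1,t5},{t3,t6},{t4,t6},{t5,t6},{t1,t3,t6},{t4,t6,t7}}
C dims 3,3,1; δ0: rk_F3 2; δ1: rk_F3 1
Ȟ^0 = (3 − 2) − 0 = 1, so Ȟ^0 ≅ Z/3
Ȟ^1 = (3 − 1) − 2 = 0, so Ȟ^1 ≅ 0
Ȟ^2 = (1 − 0) − 1 = 0, so Ȟ^2 ≅ 0

Ȟ^0 = Z/3; Ȟ^1 = 0; Ȟ^2 = 0


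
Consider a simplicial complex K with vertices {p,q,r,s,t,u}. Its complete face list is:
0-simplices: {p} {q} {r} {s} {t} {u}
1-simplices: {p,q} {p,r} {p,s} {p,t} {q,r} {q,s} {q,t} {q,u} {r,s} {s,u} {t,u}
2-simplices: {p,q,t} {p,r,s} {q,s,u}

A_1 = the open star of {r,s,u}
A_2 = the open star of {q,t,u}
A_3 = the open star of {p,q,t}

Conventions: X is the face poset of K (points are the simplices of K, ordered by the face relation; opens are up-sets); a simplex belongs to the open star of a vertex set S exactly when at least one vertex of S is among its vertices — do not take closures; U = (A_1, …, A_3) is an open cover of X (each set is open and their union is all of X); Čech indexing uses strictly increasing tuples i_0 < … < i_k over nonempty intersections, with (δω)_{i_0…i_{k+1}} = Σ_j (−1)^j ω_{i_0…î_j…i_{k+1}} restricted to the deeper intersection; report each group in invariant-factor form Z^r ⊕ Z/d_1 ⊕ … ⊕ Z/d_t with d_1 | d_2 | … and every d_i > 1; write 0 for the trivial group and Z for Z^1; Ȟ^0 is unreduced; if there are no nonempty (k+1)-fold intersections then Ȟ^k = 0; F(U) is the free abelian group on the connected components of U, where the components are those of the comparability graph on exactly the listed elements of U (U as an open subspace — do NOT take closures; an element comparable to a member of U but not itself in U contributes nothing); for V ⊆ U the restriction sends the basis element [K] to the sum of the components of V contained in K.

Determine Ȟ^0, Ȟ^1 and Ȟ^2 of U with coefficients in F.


Ȟ^0 ≅ Z,  Ȟ^1 ≅ Z^2,  Ȟ^2 ≅ 0

nonempty overlaps:
  A1={{r},{s},{u},{p,r},{p,s},{q,r},{q,s},{q,u},{r,s},{s,u},{t,u},{p,r,s},{q,s,u}} A2={{q},{t},{u},{p,q},{p,t},{q,r},{q,s},{q,t},{q,u},{s,u},{t,u},{p,q,t},{q,s,u}} A3={{p},{q},{t},{p,q},{p,r},{p,s},{p,t},{q,r},{q,s},{q,t},{q,u},{t,u},{p,q,t},{p,r,s},{q,s,u}}
  A12={{u},{q,r},{q,s},{q,u},{s,u},{t,u},{q,s,u}} A13={{p,r},{p,s},{q,r},{q,s},{q,u},{t,u},{p,r,s},{q,s,u}} A23={{q},{t},{p,q},{p,t},{q,r},{q,s},{q,t},{q,u},{t,u},{p,q,t},{q,s,u}}
  A123={{q,r},{q,s},{q,u},{t,u},{q,s,u}}
components per intersection:
  A1: {{r},{s},{u},{p,r},{p,s},{q,r},{q,s},{q,u},{r,s},{s,u},{t,u},{p,r,s},{q,s,u}}
  A2: {{q},{t},{u},{p,q},{p,t},{q,r},{q,s},{q,t},{q,u},{s,u},{t,u},{p,q,t},{q,s,u}}
  A3: {{p},{q},{t},{p,q},{p,r},{p,s},{p,t},{q,r},{q,s},{q,t},{q,u},{t,u},{p,q,t},{p,r,s},{q,s,u}}
  A12: {{u},{q,s},{q,u},{s,u},{t,u},{q,s,u}} {{q,r}}
  A13: {{p,r},{p,s},{p,r,s}} {{q,r}} {{q,s},{q,u},{q,s,u}} {{t,u}}
  A23: {{q},{t},{p,q},{p,t},{q,r},{q,s},{q,t},{q,u},{t,u},{p,q,t},{q,s,u}}
  A123: {{q,r}} {{q,s},{q,u},{q,s,u}} {{t,u}}
C dims 3,7,3; δ0: rk 2, SNF 1^2; δ1: rk 3, SNF 1^3
degree 0: 3−2−0 = 1 → Ȟ^0 ≅ Z
degree 1: 7−3−2 = 2 → Ȟ^1 ≅ Z^2
degree 2: 3−0−3 = 0 → Ȟ^2 ≅ 0


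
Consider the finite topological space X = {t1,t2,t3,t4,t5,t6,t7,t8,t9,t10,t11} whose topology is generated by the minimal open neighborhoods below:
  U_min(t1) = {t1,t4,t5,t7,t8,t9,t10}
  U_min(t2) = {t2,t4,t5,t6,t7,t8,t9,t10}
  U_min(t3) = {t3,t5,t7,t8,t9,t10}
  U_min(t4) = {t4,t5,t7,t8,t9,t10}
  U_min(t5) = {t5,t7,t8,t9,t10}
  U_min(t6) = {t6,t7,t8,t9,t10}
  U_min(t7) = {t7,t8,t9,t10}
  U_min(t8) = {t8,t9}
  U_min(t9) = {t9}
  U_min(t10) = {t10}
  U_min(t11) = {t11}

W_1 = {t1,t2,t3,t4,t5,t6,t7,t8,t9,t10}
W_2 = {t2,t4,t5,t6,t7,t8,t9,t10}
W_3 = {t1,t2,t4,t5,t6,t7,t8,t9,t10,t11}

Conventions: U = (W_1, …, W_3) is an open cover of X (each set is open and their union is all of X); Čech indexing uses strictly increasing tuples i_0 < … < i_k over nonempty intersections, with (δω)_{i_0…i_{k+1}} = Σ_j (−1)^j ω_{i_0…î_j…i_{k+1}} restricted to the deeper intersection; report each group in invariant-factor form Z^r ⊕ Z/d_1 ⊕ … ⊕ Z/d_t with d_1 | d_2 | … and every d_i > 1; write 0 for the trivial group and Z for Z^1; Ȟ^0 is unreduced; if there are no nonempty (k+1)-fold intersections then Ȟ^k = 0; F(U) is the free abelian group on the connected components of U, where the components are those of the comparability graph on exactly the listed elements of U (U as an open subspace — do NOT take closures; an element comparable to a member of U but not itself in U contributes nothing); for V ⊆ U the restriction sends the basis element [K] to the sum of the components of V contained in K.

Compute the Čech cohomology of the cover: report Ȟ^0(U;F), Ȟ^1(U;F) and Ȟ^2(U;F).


Ȟ^0 ≅ Z^2, Ȟ^1 ≅ 0 and Ȟ^2 ≅ 0

nerve simplices:
  W12={t2,t4,t5,t6,t7,t8,t9,t10} W13={t1,t2,t4,t5,t6,t7,t8,t9,t10} W23={t2,t4,t5,t6,t7,t8,t9,t10}
  W123={t2,t4,t5,t6,t7,t8,t9,t10}
components per intersection:
  W1: {t1,t2,t3,t4,t5,t6,t7,t8,t9,t10}
  W2: {t2,t4,t5,t6,t7,t8,t9,t10}
  W3: {t1,t2,t4,t5,t6,t7,t8,t9,t10} {t11}
  W12: {t2,t4,t5,t6,t7,t8,t9,t10}
  W13: {t1,t2,t4,t5,t6,t7,t8,t9,t10}
  W23: {t2,t4,t5,t6,t7,t8,t9,t10}
  W123: {t2,t4,t5,t6,t7,t8,t9,t10}
C dims 4,3,1; δ0: rk 2, SNF 1^2; δ1: rk 1, SNF 1^1
degree 0: 4−2−0 = 2 → Ȟ^0 ≅ Z^2
degree 1: 3−1−2 = 0 → Ȟ^1 ≅ 0
degree 2: 1−0−1 = 0 → Ȟ^2 ≅ 0


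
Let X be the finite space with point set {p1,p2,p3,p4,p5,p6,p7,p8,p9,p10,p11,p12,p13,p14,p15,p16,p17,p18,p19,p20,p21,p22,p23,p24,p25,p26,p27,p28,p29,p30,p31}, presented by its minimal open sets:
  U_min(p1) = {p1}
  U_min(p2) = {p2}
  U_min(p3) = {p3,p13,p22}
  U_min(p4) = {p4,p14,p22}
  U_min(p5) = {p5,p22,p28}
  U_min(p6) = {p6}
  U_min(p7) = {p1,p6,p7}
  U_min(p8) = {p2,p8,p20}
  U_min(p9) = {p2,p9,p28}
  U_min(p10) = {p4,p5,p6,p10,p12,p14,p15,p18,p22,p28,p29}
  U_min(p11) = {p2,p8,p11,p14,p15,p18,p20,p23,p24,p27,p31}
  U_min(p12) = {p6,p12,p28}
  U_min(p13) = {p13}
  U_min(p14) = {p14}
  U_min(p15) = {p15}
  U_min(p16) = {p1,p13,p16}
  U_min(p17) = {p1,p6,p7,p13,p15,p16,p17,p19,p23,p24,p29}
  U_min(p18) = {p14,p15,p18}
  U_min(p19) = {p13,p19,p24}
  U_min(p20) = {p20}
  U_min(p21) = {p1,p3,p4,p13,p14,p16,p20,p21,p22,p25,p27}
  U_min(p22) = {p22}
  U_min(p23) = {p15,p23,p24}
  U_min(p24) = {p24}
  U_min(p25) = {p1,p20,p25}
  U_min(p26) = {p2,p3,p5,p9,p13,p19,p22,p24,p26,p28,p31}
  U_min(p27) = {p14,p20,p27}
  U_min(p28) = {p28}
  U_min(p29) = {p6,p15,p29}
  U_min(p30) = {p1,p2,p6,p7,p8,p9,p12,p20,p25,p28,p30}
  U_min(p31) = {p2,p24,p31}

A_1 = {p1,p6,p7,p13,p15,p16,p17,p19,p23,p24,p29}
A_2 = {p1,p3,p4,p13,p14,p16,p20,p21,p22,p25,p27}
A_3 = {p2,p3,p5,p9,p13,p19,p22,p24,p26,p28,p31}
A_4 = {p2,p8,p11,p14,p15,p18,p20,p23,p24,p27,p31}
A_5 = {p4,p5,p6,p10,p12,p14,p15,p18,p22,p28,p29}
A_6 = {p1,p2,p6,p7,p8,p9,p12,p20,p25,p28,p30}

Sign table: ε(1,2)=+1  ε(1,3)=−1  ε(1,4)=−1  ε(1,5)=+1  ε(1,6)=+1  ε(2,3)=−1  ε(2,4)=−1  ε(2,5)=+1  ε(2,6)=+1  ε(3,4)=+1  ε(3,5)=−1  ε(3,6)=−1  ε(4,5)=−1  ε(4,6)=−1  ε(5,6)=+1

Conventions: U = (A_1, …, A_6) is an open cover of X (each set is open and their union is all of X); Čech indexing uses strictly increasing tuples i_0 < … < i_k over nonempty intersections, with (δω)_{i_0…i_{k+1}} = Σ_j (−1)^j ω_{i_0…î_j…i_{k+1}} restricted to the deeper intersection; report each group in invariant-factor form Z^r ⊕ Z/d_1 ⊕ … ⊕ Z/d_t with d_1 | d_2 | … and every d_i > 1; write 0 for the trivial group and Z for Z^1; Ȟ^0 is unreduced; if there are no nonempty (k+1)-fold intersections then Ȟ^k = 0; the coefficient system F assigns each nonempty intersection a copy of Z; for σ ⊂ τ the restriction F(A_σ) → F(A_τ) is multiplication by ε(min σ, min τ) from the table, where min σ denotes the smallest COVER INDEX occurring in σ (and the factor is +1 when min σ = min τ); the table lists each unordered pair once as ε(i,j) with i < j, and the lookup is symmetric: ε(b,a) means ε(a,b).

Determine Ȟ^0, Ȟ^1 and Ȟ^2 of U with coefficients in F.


Ȟ^0 ≅ Z,  Ȟ^1 ≅ 0,  Ȟ^2 ≅ Z/2

nerve simplices:
  A12={p1,p13,p16} A13={p13,p19,p24} A14={p15,p23,p24} A15={p6,p15,p29} A16={p1,p6,p7} A23={p3,p13,p22} A24={p14,p20,p27} A25={p4,p14,p22} A26={p1,p20,p25} A34={p2,p24,p31} A35={p5,p22,p28} A36={p2,p9,p28} A45={p14,p15,p18} A46={p2,p8,p20} A56={p6,p12,p28}
  A123={p13} A126={p1} A134={p24} A145={p15} A156={p6} A235={p22} A245={p14} A246={p20} A346={p2} A356={p28}
C dims 6,15,10; δ0: rk 5, SNF 1^5; δ1: rk 10, SNF 1^9·2
degree 0: 6−5−0 = 1 → Ȟ^0 ≅ Z
degree 1: 15−10−5 = 0 → Ȟ^1 ≅ 0
degree 2: 10−0−10 = 0 plus torsion [2] → Ȟ^2 ≅ Z/2


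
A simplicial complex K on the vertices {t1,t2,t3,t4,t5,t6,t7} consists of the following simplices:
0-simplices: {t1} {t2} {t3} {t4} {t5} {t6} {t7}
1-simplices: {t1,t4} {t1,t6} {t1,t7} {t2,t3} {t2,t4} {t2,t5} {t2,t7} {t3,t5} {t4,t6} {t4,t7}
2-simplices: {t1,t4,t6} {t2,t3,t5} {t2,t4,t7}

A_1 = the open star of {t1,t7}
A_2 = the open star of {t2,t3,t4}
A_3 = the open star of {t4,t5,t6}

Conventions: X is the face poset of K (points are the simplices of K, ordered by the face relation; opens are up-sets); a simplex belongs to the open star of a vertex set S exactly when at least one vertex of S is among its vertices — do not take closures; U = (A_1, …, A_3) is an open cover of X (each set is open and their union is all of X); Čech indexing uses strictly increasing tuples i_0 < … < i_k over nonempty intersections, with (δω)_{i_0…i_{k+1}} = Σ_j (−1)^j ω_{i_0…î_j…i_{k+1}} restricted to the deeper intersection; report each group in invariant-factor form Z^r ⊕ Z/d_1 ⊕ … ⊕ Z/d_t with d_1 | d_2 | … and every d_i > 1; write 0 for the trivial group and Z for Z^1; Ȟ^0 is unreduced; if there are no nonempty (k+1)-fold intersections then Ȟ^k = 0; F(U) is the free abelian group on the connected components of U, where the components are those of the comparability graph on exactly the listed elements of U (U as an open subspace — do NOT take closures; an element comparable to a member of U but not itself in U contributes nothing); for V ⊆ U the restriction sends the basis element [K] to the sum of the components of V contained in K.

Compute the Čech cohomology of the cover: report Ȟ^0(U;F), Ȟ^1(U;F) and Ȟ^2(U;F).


nonempty overlaps:
  A1={{t1},{t7},{t1,t4},{t1,t6},{t1,t7},{t2,t7},{t4,t7},{t1,t4,t6},{t2,t4,t7}} A2={{t2},{t3},{t4},{t1,t4},{t2,t3},{t2,t4},{t2,t5},{t2,t7},{t3,t5},{t4,t6},{t4,t7},{t1,t4,t6},{t2,t3,t5},{t2,t4,t7}} A3={{t4},{t5},{t6},{t1,t4},{t1,t6},{t2,t4},{t2,t5},{t3,t5},{t4,t6},{t4,t7},{t1,t4,t6},{t2,t3,t5},{t2,t4,t7}}
  A12={{t1,t4},{t2,t7},{t4,t7},{t1,t4,t6},{t2,t4,t7}} A13={{t1,t4},{t1,t6},{t4,t7},{t1,t4,t6},{t2,t4,t7}} A23={{t4},{t1,t4},{t2,t4},{t2,t5},{t3,t5},{t4,t6},{t4,t7},{t1,t4,t6},{t2,t3,t5},{t2,t4,t7}}
  A123={{t1,t4},{t4,t7},{t1,t4,t6},{t2,t4,t7}}
components per intersection:
  A1: {{t1},{t7},{t1,t4},{t1,t6},{t1,t7},{t2,t7},{t4,t7},{t1,t4,t6},{t2,t4,t7}}
  A2: {{t2},{t3},{t4},{t1,t4},{t2,t3},{t2,t4},{t2,t5},{t2,t7},{t3,t5},{t4,t6},{t4,t7},{t1,t4,t6},{t2,t3,t5},{t2,t4,t7}}
  A3: {{t4},{t6},{t1,t4},{t1,t6},{t2,t4},{t4,t6},{t4,t7},{t1,t4,t6},{t2,t4,t7}} {{t5},{t2,t5},{t3,t5},{t2,t3,t5}}
  A12: {{t1,t4},{t1,t4,t6}} {{t2,t7},{t4,t7},{t2,t4,t7}}
  A13: {{t1,t4},{t1,t6},{t1,t4,t6}} {{t4,t7},{t2,t4,t7}}
  A23: {{t4},{t1,t4},{t2,t4},{t4,t6},{t4,t7},{t1,t4,t6},{t2,t4,t7}} {{t2,t5},{t3,t5},{t2,t3,t5}}
  A123: {{t1,t4},{t1,t4,t6}} {{t4,t7},{t2,t4,t7}}
C dims 4,6,2; δ0: rk 3, SNF 1^3; δ1: rk 2, SNF 1^2
degree 0: 4−3−0 = 1 → Ȟ^0 ≅ Z
degree 1: 6−2−3 = 1 → Ȟ^1 ≅ Z
degree 2: 2−0−2 = 0 → Ȟ^2 ≅ 0

Ȟ^0 = Z, Ȟ^1 = Z and Ȟ^2 = 0
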